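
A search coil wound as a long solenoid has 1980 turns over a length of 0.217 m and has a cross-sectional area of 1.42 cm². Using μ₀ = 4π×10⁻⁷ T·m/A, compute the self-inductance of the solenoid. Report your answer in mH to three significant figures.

A = 1.42 cm² = 1.420×10^-4 m².
For a long solenoid, L = μ₀N²A/ℓ.
L = (4π×10⁻⁷)(1980)²(1.420×10^-4)/(0.217 m) = 3.224×10^-3 H.

L ≈ 3.22 mH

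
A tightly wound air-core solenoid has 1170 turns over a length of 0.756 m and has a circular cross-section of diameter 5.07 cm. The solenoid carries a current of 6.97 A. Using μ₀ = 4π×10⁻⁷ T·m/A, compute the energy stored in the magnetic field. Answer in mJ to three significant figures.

U ≈ 112 mJ

A = π(d/2)² = π(2.535×10^-2 m)² = 2.019×10^-3 m².
L = μ₀N²A/ℓ = (4π×10⁻⁷)(1170)²(2.019×10^-3)/(0.756) = 4.594×10^-3 H.
U = ½LI² = ½(4.594×10^-3)(6.97)² = 0.1116 J.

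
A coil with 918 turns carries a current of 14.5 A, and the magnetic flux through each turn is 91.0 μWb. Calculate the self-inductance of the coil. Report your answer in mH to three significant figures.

Self-inductance is defined by L = NΦ_B/I (flux linkage over current).
L = (918)(9.100×10^-5 Wb)/(14.5 A) = 5.761×10^-3 H.

L ≈ 5.76 mH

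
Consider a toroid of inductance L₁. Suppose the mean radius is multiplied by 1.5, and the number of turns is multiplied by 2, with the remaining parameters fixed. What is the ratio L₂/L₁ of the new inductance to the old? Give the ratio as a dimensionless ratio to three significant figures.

L₂/L₁ = 2.67

For a toroid, L ∝ μᵣN²A/R.
L₂/L₁ = (1.5)^-1 × (2)^2 = 2.67.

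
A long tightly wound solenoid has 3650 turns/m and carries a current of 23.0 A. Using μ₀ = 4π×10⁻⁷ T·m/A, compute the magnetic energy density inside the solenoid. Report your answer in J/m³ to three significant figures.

B = μ₀nI = (4π×10⁻⁷)(3.650×10^3)(23.0) = 0.10549 T.
u = B²/(2μ₀) = (0.10549)²/(2×4π×10⁻⁷) = 4.428×10^3 J/m³.

u ≈ 4430 J/m³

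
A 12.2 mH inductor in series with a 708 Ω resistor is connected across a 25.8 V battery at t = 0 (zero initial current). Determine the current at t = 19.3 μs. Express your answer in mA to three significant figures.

I ≈ 24.6 mA

τ = L/R = 1.220×10^-2/708 = 1.723×10^-5 s; final current I_∞ = ε/R = 25.8/708 = 3.644×10^-2 A.
I(t) = I_∞(1 − e^(−t/τ)) with t/τ = 1.120.
I = (3.644×10^-2)(1 − e^(−1.120)) = 2.455×10^-2 A.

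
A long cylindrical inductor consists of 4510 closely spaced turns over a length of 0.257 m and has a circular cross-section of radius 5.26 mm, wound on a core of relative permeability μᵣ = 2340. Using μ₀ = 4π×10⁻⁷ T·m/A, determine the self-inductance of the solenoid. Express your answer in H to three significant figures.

A = πr² = π(5.260×10^-3 m)² = 8.692×10^-5 m².
For a long solenoid, L = μ₀μᵣN²A/ℓ.
L = (4π×10⁻⁷)(2340)(4510)²(8.692×10^-5)/(0.257 m) = 20.23 H.

L ≈ 20.2 H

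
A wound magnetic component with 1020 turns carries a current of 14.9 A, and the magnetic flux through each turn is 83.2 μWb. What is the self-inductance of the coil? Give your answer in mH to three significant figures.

L ≈ 5.70 mH

Self-inductance is defined by L = NΦ_B/I (flux linkage over current).
L = (1020)(8.320×10^-5 Wb)/(14.9 A) = 5.696×10^-3 H.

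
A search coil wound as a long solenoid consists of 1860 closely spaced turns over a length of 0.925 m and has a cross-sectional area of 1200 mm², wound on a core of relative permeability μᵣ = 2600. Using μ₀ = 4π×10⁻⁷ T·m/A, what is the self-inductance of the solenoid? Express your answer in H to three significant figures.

L ≈ 14.7 H

A = 1200 mm² = 1.200×10^-3 m².
For a long solenoid, L = μ₀μᵣN²A/ℓ.
L = (4π×10⁻⁷)(2600)(1860)²(1.200×10^-3)/(0.925 m) = 14.66 H.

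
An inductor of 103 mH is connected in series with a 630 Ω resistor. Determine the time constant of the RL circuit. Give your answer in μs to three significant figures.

τ ≈ 163 μs

τ = L/R = (0.103 H)/(630 Ω) = 1.6349×10^-4 s.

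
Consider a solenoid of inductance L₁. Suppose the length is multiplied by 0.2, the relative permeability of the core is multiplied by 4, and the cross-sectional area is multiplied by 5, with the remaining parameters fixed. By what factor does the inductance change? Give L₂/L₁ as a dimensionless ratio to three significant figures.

L₂/L₁ = 100

For a solenoid, L ∝ μᵣN²A/ℓ.
L₂/L₁ = (0.2)^-1 × (4) × (5) = 100.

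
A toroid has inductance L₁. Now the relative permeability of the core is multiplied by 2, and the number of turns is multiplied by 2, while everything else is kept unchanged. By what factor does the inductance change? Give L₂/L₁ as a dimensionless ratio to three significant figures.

L₂/L₁ = 8.00

For a toroid, L ∝ μᵣN²A/R.
L₂/L₁ = (2) × (2)^2 = 8.00.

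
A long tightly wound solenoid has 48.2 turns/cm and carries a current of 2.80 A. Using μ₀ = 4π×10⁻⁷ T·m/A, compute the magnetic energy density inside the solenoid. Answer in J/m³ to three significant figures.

u ≈ 114 J/m³

B = μ₀nI = (4π×10⁻⁷)(4.820×10^3)(2.80) = 1.696×10^-2 T.
u = B²/(2μ₀) = (1.696×10^-2)²/(2×4π×10⁻⁷) = 114.4 J/m³.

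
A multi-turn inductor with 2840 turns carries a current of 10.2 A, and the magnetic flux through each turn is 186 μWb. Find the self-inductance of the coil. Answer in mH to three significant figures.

Self-inductance is defined by L = NΦ_B/I (flux linkage over current).
L = (2840)(1.860×10^-4 Wb)/(10.2 A) = 5.179×10^-2 H.

L ≈ 51.8 mH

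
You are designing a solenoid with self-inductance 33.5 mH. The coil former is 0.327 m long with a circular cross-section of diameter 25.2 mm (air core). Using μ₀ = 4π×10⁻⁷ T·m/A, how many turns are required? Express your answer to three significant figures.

A = π(d/2)² = π(1.260×10^-2 m)² = 4.988×10^-4 m².
From L = μ₀N²A/ℓ, N = √(Lℓ / (μ₀A)).
N = √[(3.350×10^-2)(0.327) / ((4π×10⁻⁷)×4.988×10^-4)] = √(1.748×10^7) ≈ 4180.7.

N ≈ 4180 turns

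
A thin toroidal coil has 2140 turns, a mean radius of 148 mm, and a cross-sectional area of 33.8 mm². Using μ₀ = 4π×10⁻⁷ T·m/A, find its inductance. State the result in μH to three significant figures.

L ≈ 209 μH

For a thin toroid, L = μ₀N²A/(2πR).
L = (4π×10⁻⁷)(2140)²(3.380×10^-5) / (2π×0.148 m) = 2.092×10^-4 H.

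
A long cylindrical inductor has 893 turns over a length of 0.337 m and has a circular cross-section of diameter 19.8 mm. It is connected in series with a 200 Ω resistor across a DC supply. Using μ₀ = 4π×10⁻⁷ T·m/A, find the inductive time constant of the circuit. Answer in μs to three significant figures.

τ ≈ 4.58 μs

A = π(d/2)² = π(9.900×10^-3 m)² = 3.079×10^-4 m².
L = μ₀N²A/ℓ = (4π×10⁻⁷)(893)²(3.079×10^-4)/(0.337) = 9.156×10^-4 H.
τ = L/R = (9.156×10^-4)/(200) = 4.578×10^-6 s.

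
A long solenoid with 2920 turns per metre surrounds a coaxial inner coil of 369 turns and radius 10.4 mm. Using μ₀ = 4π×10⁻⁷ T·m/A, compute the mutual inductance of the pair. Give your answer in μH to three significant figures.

The outer solenoid produces a uniform field B₁ = μ₀n₁I₁ across the inner coil,
so the flux linkage is N₂Φ = N₂B₁A₂ = μ₀n₁N₂A₂·I₁, giving M = μ₀n₁N₂A₂.
A₂ = πr² = π(1.040×10^-2 m)² = 3.398×10^-4 m².
M = (4π×10⁻⁷)(2920)(369)(3.398×10^-4) = 4.601×10^-4 H.

M ≈ 460 μH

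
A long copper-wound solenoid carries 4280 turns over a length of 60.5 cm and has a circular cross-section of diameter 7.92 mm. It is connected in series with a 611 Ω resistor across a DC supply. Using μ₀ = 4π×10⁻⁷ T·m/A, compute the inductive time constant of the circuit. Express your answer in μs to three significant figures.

τ ≈ 3.07 μs

A = π(d/2)² = π(3.960×10^-3 m)² = 4.927×10^-5 m².
L = μ₀N²A/ℓ = (4π×10⁻⁷)(4280)²(4.927×10^-5)/(0.605) = 1.874×10^-3 H.
τ = L/R = (1.874×10^-3)/(611) = 3.068×10^-6 s.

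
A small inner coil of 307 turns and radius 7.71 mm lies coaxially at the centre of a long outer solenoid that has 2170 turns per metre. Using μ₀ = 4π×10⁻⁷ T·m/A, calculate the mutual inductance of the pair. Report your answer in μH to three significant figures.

The outer solenoid produces a uniform field B₁ = μ₀n₁I₁ across the inner coil,
so the flux linkage is N₂Φ = N₂B₁A₂ = μ₀n₁N₂A₂·I₁, giving M = μ₀n₁N₂A₂.
A₂ = πr² = π(7.710×10^-3 m)² = 1.867×10^-4 m².
M = (4π×10⁻⁷)(2170)(307)(1.867×10^-4) = 1.563×10^-4 H.

M ≈ 156 μH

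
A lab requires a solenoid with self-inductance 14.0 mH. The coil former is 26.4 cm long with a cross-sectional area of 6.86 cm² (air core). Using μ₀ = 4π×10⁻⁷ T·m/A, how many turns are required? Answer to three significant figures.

A = 6.86 cm² = 6.860×10^-4 m².
From L = μ₀N²A/ℓ, N = √(Lℓ / (μ₀A)).
N = √[(1.400×10^-2)(0.264) / ((4π×10⁻⁷)×6.860×10^-4)] = √(4.287×10^6) ≈ 2070.6.

N ≈ 2070 turns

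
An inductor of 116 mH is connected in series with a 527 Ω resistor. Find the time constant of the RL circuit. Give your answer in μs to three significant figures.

τ ≈ 220 μs

τ = L/R = (0.116 H)/(527 Ω) = 2.201×10^-4 s.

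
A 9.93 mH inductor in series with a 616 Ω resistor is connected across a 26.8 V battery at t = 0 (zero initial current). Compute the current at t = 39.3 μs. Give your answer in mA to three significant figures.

I ≈ 39.7 mA

τ = L/R = 9.930×10^-3/616 = 1.612×10^-5 s; final current I_∞ = ε/R = 26.8/616 = 4.351×10^-2 A.
I(t) = I_∞(1 − e^(−t/τ)) with t/τ = 2.438.
I = (4.351×10^-2)(1 − e^(−2.438)) = 3.971×10^-2 A.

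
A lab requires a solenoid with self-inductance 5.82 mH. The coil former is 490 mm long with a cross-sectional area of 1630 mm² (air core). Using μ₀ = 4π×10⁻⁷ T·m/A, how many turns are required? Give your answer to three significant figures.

A = 1630 mm² = 1.630×10^-3 m².
From L = μ₀N²A/ℓ, N = √(Lℓ / (μ₀A)).
N = √[(5.820×10^-3)(0.49) / ((4π×10⁻⁷)×1.630×10^-3)] = √(1.392×10^6) ≈ 1179.9.

N ≈ 1180 turns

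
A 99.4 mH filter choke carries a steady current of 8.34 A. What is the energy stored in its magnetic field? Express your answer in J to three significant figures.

U ≈ 3.46 J

Stored magnetic energy: U = ½LI².
U = ½(9.940×10^-2 H)(8.34 A)² = 3.457 J.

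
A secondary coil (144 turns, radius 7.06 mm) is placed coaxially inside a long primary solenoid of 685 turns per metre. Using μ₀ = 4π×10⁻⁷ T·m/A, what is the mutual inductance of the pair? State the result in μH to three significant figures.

The outer solenoid produces a uniform field B₁ = μ₀n₁I₁ across the inner coil,
so the flux linkage is N₂Φ = N₂B₁A₂ = μ₀n₁N₂A₂·I₁, giving M = μ₀n₁N₂A₂.
A₂ = πr² = π(7.060×10^-3 m)² = 1.566×10^-4 m².
M = (4π×10⁻⁷)(685)(144)(1.566×10^-4) = 1.941×10^-5 H.

M ≈ 19.4 μH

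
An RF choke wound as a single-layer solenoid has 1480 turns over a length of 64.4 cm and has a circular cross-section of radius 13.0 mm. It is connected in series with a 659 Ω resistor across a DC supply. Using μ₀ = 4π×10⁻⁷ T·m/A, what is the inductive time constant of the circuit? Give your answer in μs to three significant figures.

A = πr² = π(1.300×10^-2 m)² = 5.309×10^-4 m².
L = μ₀N²A/ℓ = (4π×10⁻⁷)(1480)²(5.309×10^-4)/(0.644) = 2.269×10^-3 H.
τ = L/R = (2.269×10^-3)/(659) = 3.443×10^-6 s.

τ ≈ 3.44 μs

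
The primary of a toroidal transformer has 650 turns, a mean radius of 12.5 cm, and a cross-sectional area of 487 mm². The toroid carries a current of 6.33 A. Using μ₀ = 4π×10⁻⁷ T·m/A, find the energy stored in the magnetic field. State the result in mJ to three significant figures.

U ≈ 6.60 mJ

L = μ₀N²A/(2πR) = (4π×10⁻⁷)(650)²(4.870×10^-4)/(2π×0.125) = 3.292×10^-4 H.
U = ½LI² = ½(3.292×10^-4)(6.33)² = 6.596×10^-3 J.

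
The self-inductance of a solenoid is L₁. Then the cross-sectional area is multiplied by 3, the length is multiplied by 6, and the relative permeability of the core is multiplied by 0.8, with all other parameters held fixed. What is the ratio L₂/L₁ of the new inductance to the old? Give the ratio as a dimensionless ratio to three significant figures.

L₂/L₁ = 0.400

For a solenoid, L ∝ μᵣN²A/ℓ.
L₂/L₁ = (3) × (6)^-1 × (0.8) = 0.400.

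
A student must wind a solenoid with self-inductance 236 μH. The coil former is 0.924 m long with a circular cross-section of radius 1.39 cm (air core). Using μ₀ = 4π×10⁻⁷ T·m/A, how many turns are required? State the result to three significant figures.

N ≈ 535 turns

A = πr² = π(1.390×10^-2 m)² = 6.070×10^-4 m².
From L = μ₀N²A/ℓ, N = √(Lℓ / (μ₀A)).
N = √[(2.360×10^-4)(0.924) / ((4π×10⁻⁷)×6.070×10^-4)] = √(2.859×10^5) ≈ 534.7.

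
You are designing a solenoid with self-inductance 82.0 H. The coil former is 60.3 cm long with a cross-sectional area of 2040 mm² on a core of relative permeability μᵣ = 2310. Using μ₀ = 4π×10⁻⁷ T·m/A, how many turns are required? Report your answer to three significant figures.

N ≈ 2890 turns

A = 2040 mm² = 2.040×10^-3 m².
From L = μ₀μᵣN²A/ℓ, N = √(Lℓ / (μ₀μᵣA)).
N = √[(82)(0.603) / ((4π×10⁻⁷)(2310)×2.040×10^-3)] = √(8.350×10^6) ≈ 2889.6.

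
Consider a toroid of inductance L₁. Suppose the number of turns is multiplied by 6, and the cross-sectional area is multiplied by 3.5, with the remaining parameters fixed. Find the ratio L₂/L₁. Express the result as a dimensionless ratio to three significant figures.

For a toroid, L ∝ μᵣN²A/R.
L₂/L₁ = (6)^2 × (3.5) = 126.

L₂/L₁ = 126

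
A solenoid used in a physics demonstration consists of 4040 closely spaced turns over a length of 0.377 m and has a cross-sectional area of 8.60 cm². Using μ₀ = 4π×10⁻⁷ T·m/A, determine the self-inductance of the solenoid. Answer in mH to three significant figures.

A = 8.60 cm² = 8.600×10^-4 m².
For a long solenoid, L = μ₀N²A/ℓ.
L = (4π×10⁻⁷)(4040)²(8.600×10^-4)/(0.377 m) = 4.679×10^-2 H.

L ≈ 46.8 mH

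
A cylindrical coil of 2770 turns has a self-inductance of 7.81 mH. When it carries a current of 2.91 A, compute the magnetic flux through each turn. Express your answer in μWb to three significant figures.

Φ_B ≈ 8.20 μWb

From L = NΦ_B/I, the flux per turn is Φ_B = LI/N.
Φ_B = (7.810×10^-3 H)(2.91 A)/2770 = 8.2047×10^-6 Wb.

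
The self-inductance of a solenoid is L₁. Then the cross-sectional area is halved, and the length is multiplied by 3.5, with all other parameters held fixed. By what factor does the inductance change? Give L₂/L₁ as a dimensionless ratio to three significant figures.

L₂/L₁ = 0.143

For a solenoid, L ∝ μᵣN²A/ℓ.
L₂/L₁ = (0.5) × (3.5)^-1 = 0.143.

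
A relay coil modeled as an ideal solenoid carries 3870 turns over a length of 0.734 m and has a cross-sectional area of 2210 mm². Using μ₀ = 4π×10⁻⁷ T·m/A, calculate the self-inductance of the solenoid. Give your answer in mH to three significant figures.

A = 2210 mm² = 2.210×10^-3 m².
For a long solenoid, L = μ₀N²A/ℓ.
L = (4π×10⁻⁷)(3870)²(2.210×10^-3)/(0.734 m) = 5.667×10^-2 H.

L ≈ 56.7 mH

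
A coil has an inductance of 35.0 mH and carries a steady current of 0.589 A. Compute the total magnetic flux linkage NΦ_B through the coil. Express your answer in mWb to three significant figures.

From L = NΦ_B/I, the flux linkage is NΦ_B = LI.
NΦ_B = (3.500×10^-2 H)(0.589 A) = 2.062×10^-2 Wb.

NΦ_B ≈ 20.6 mWb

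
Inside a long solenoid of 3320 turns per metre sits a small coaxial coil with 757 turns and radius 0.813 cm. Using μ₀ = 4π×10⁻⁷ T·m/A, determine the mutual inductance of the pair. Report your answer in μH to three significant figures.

M ≈ 656 μH

The outer solenoid produces a uniform field B₁ = μ₀n₁I₁ across the inner coil,
so the flux linkage is N₂Φ = N₂B₁A₂ = μ₀n₁N₂A₂·I₁, giving M = μ₀n₁N₂A₂.
A₂ = πr² = π(8.130×10^-3 m)² = 2.076×10^-4 m².
M = (4π×10⁻⁷)(3320)(757)(2.076×10^-4) = 6.558×10^-4 H.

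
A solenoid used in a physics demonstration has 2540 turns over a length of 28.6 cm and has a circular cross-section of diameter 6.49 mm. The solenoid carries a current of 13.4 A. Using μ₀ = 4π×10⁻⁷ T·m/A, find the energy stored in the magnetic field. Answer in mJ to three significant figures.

A = π(d/2)² = π(3.245×10^-3 m)² = 3.308×10^-5 m².
L = μ₀N²A/ℓ = (4π×10⁻⁷)(2540)²(3.308×10^-5)/(0.286) = 9.378×10^-4 H.
U = ½LI² = ½(9.378×10^-4)(13.4)² = 8.419×10^-2 J.

U ≈ 84.2 mJ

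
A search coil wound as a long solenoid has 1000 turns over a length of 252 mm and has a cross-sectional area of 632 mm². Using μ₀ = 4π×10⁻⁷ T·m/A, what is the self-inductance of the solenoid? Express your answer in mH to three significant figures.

A = 632 mm² = 6.320×10^-4 m².
For a long solenoid, L = μ₀N²A/ℓ.
L = (4π×10⁻⁷)(1000)²(6.320×10^-4)/(0.252 m) = 3.152×10^-3 H.

L ≈ 3.15 mH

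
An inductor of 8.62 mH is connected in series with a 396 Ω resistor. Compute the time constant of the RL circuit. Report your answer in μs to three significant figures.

τ = L/R = (8.620×10^-3 H)/(396 Ω) = 2.177×10^-5 s.

τ ≈ 21.8 μs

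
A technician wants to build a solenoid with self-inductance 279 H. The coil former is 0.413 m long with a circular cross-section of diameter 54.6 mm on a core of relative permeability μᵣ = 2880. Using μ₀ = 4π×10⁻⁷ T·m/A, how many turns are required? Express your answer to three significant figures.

A = π(d/2)² = π(2.730×10^-2 m)² = 2.341×10^-3 m².
From L = μ₀μᵣN²A/ℓ, N = √(Lℓ / (μ₀μᵣA)).
N = √[(279)(0.413) / ((4π×10⁻⁷)(2880)×2.341×10^-3)] = √(1.360×10^7) ≈ 3687.6.

N ≈ 3690 turns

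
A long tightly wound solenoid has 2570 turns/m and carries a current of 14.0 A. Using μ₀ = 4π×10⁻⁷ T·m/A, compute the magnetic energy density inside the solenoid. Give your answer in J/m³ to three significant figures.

u ≈ 813 J/m³

B = μ₀nI = (4π×10⁻⁷)(2.570×10^3)(14.0) = 4.521×10^-2 T.
u = B²/(2μ₀) = (4.521×10^-2)²/(2×4π×10⁻⁷) = 813.4 J/m³.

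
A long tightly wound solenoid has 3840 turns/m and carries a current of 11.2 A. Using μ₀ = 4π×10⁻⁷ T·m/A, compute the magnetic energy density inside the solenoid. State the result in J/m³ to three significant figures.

B = μ₀nI = (4π×10⁻⁷)(3.840×10^3)(11.2) = 5.4045×10^-2 T.
u = B²/(2μ₀) = (5.4045×10^-2)²/(2×4π×10⁻⁷) = 1.162×10^3 J/m³.

u ≈ 1160 J/m³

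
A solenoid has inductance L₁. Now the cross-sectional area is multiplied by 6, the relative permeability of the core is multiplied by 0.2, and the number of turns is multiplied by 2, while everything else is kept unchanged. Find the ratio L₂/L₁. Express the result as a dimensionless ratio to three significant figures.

For a solenoid, L ∝ μᵣN²A/ℓ.
L₂/L₁ = (6) × (0.2) × (2)^2 = 4.80.

L₂/L₁ = 4.80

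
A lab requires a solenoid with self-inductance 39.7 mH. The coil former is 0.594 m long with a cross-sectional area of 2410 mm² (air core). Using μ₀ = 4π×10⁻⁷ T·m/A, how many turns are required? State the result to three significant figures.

A = 2410 mm² = 2.410×10^-3 m².
From L = μ₀N²A/ℓ, N = √(Lℓ / (μ₀A)).
N = √[(3.970×10^-2)(0.594) / ((4π×10⁻⁷)×2.410×10^-3)] = √(7.787×10^6) ≈ 2790.5.

N ≈ 2790 turns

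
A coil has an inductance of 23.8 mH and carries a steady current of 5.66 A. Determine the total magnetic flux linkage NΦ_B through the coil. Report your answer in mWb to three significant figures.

From L = NΦ_B/I, the flux linkage is NΦ_B = LI.
NΦ_B = (2.380×10^-2 H)(5.66 A) = 0.1347 Wb.

NΦ_B ≈ 135 mWb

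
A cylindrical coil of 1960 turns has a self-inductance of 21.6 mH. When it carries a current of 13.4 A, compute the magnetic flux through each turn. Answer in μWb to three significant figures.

From L = NΦ_B/I, the flux per turn is Φ_B = LI/N.
Φ_B = (2.160×10^-2 H)(13.4 A)/1960 = 1.477×10^-4 Wb.

Φ_B ≈ 148 μWb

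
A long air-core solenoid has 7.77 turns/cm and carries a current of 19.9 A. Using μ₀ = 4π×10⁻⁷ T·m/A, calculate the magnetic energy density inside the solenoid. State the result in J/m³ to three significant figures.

B = μ₀nI = (4π×10⁻⁷)(777)(19.9) = 1.943×10^-2 T.
u = B²/(2μ₀) = (1.943×10^-2)²/(2×4π×10⁻⁷) = 150.2 J/m³.

u ≈ 150 J/m³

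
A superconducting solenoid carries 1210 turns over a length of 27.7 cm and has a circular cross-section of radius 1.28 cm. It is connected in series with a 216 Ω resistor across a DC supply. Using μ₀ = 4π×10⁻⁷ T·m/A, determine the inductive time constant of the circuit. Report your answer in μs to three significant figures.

A = πr² = π(1.280×10^-2 m)² = 5.147×10^-4 m².
L = μ₀N²A/ℓ = (4π×10⁻⁷)(1210)²(5.147×10^-4)/(0.277) = 3.419×10^-3 H.
τ = L/R = (3.419×10^-3)/(216) = 1.583×10^-5 s.

τ ≈ 15.8 μs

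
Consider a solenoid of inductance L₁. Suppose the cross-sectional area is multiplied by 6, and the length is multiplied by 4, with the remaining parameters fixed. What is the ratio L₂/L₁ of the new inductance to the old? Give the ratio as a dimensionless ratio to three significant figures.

L₂/L₁ = 1.50

For a solenoid, L ∝ μᵣN²A/ℓ.
L₂/L₁ = (6) × (4)^-1 = 1.50.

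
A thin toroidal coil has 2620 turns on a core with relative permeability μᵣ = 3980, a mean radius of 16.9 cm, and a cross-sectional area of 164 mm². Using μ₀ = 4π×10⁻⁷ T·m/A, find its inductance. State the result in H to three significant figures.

For a thin toroid, L = μ₀μᵣN²A/(2πR).
L = (4π×10⁻⁷)(3980)(2620)²(1.640×10^-4) / (2π×0.169 m) = 5.302 H.

L ≈ 5.30 H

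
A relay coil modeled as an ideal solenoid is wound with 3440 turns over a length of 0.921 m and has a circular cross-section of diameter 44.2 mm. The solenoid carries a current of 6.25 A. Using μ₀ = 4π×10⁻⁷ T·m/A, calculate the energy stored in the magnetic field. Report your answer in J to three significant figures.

U ≈ 0.484 J

A = π(d/2)² = π(2.210×10^-2 m)² = 1.534×10^-3 m².
L = μ₀N²A/ℓ = (4π×10⁻⁷)(3440)²(1.534×10^-3)/(0.921) = 2.477×10^-2 H.
U = ½LI² = ½(2.477×10^-2)(6.25)² = 0.4839 J.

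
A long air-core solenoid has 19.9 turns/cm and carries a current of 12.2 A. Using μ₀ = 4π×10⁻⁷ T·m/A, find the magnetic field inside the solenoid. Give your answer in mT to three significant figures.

Inside a long solenoid, B = μ₀nI.
B = (4π×10⁻⁷)(1.990×10^3 m⁻¹)(12.2 A) = 3.051×10^-2 T.

B ≈ 30.5 mT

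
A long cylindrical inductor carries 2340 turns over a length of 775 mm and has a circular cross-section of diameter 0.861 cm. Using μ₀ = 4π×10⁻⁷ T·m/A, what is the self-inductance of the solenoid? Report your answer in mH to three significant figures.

A = π(d/2)² = π(4.305×10^-3 m)² = 5.822×10^-5 m².
For a long solenoid, L = μ₀N²A/ℓ.
L = (4π×10⁻⁷)(2340)²(5.822×10^-5)/(0.775 m) = 5.169×10^-4 H.

L ≈ 0.517 mH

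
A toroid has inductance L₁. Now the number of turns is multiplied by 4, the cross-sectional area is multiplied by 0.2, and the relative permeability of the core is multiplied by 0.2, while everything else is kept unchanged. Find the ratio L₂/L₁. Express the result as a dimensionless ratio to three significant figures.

For a toroid, L ∝ μᵣN²A/R.
L₂/L₁ = (4)^2 × (0.2) × (0.2) = 0.640.

L₂/L₁ = 0.640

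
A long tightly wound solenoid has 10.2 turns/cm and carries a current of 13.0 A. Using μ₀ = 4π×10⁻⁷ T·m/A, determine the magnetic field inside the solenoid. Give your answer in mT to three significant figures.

Inside a long solenoid, B = μ₀nI.
B = (4π×10⁻⁷)(1.020×10^3 m⁻¹)(13.0 A) = 1.666×10^-2 T.

B ≈ 16.7 mT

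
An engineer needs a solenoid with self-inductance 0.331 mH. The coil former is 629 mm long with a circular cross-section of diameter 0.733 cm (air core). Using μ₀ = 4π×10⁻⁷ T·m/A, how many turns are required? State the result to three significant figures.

A = π(d/2)² = π(3.665×10^-3 m)² = 4.220×10^-5 m².
From L = μ₀N²A/ℓ, N = √(Lℓ / (μ₀A)).
N = √[(3.310×10^-4)(0.629) / ((4π×10⁻⁷)×4.220×10^-5)] = √(3.926×10^6) ≈ 1981.5.

N ≈ 1980 turns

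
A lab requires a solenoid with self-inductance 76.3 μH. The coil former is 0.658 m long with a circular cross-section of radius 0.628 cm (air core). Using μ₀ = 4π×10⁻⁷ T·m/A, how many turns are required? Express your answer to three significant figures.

A = πr² = π(6.280×10^-3 m)² = 1.239×10^-4 m².
From L = μ₀N²A/ℓ, N = √(Lℓ / (μ₀A)).
N = √[(7.630×10^-5)(0.658) / ((4π×10⁻⁷)×1.239×10^-4)] = √(3.2246×10^5) ≈ 567.9.

N ≈ 568 turns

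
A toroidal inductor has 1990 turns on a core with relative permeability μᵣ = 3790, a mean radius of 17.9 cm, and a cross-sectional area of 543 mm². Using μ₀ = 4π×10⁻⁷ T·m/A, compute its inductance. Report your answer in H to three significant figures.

For a thin toroid, L = μ₀μᵣN²A/(2πR).
L = (4π×10⁻⁷)(3790)(1990)²(5.430×10^-4) / (2π×0.179 m) = 9.106 H.

L ≈ 9.11 H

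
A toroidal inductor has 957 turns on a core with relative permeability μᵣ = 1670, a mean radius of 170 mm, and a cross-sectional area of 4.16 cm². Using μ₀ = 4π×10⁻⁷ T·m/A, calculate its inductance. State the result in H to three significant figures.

L ≈ 0.749 H

For a thin toroid, L = μ₀μᵣN²A/(2πR).
L = (4π×10⁻⁷)(1670)(957)²(4.160×10^-4) / (2π×0.17 m) = 0.7485 H.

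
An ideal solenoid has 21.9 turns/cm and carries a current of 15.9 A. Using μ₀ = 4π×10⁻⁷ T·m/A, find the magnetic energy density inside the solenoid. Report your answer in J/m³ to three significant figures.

u ≈ 762 J/m³

B = μ₀nI = (4π×10⁻⁷)(2.190×10^3)(15.9) = 4.376×10^-2 T.
u = B²/(2μ₀) = (4.376×10^-2)²/(2×4π×10⁻⁷) = 761.8 J/m³.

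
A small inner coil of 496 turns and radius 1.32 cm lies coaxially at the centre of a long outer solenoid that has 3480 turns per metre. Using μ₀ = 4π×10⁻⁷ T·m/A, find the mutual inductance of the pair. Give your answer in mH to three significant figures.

The outer solenoid produces a uniform field B₁ = μ₀n₁I₁ across the inner coil,
so the flux linkage is N₂Φ = N₂B₁A₂ = μ₀n₁N₂A₂·I₁, giving M = μ₀n₁N₂A₂.
A₂ = πr² = π(1.320×10^-2 m)² = 5.474×10^-4 m².
M = (4π×10⁻⁷)(3480)(496)(5.474×10^-4) = 1.187×10^-3 H.

M ≈ 1.19 mH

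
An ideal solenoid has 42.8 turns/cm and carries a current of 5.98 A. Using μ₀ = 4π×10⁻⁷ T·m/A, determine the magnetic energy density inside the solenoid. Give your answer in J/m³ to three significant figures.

u ≈ 412 J/m³

B = μ₀nI = (4π×10⁻⁷)(4.280×10^3)(5.98) = 3.216×10^-2 T.
u = B²/(2μ₀) = (3.216×10^-2)²/(2×4π×10⁻⁷) = 411.6 J/m³.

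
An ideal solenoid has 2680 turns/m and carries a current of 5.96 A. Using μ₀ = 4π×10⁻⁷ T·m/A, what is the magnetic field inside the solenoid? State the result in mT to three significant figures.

Inside a long solenoid, B = μ₀nI.
B = (4π×10⁻⁷)(2.680×10^3 m⁻¹)(5.96 A) = 2.007×10^-2 T.

B ≈ 20.1 mT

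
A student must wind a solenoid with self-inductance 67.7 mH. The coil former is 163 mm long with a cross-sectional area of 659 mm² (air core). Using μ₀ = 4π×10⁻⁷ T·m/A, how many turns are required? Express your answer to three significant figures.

N ≈ 3650 turns

A = 659 mm² = 6.590×10^-4 m².
From L = μ₀N²A/ℓ, N = √(Lℓ / (μ₀A)).
N = √[(6.770×10^-2)(0.163) / ((4π×10⁻⁷)×6.590×10^-4)] = √(1.333×10^7) ≈ 3650.4.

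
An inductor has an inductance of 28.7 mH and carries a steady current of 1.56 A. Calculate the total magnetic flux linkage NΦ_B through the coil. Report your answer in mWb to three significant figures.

NΦ_B ≈ 44.8 mWb

From L = NΦ_B/I, the flux linkage is NΦ_B = LI.
NΦ_B = (2.870×10^-2 H)(1.56 A) = 4.477×10^-2 Wb.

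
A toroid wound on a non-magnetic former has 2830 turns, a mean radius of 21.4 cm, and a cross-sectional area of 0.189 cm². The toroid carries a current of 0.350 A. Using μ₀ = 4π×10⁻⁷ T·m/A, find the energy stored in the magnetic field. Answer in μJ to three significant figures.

U ≈ 8.66 μJ

L = μ₀N²A/(2πR) = (4π×10⁻⁷)(2830)²(1.890×10^-5)/(2π×0.214) = 1.4147×10^-4 H.
U = ½LI² = ½(1.4147×10^-4)(0.350)² = 8.6648×10^-6 J.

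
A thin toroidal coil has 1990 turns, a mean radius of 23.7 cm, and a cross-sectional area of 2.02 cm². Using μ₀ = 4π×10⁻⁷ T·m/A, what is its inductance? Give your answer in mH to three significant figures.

For a thin toroid, L = μ₀N²A/(2πR).
L = (4π×10⁻⁷)(1990)²(2.020×10^-4) / (2π×0.237 m) = 6.751×10^-4 H.

L ≈ 0.675 mH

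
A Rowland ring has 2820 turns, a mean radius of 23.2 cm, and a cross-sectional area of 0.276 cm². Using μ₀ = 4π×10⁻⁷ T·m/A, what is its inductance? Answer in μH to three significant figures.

For a thin toroid, L = μ₀N²A/(2πR).
L = (4π×10⁻⁷)(2820)²(2.760×10^-5) / (2π×0.232 m) = 1.892×10^-4 H.

L ≈ 189 μH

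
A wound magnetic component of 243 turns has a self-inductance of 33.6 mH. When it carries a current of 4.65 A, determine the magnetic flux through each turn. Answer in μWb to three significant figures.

From L = NΦ_B/I, the flux per turn is Φ_B = LI/N.
Φ_B = (3.360×10^-2 H)(4.65 A)/243 = 6.430×10^-4 Wb.

Φ_B ≈ 643 μWb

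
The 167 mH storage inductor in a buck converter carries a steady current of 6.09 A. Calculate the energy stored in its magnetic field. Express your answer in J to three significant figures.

Stored magnetic energy: U = ½LI².
U = ½(0.167 H)(6.09 A)² = 3.097 J.

U ≈ 3.10 J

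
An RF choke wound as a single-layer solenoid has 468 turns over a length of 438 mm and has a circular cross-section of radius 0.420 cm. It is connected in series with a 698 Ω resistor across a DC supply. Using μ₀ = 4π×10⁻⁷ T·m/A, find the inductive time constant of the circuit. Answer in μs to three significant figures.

τ ≈ 0.0499 μs

A = πr² = π(4.200×10^-3 m)² = 5.542×10^-5 m².
L = μ₀N²A/ℓ = (4π×10⁻⁷)(468)²(5.542×10^-5)/(0.438) = 3.482×10^-5 H.
τ = L/R = (3.482×10^-5)/(698) = 4.989×10^-8 s.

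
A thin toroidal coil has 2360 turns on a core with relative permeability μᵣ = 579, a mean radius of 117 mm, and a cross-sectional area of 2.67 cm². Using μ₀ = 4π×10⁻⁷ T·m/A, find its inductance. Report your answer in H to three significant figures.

L ≈ 1.47 H

For a thin toroid, L = μ₀μᵣN²A/(2πR).
L = (4π×10⁻⁷)(579)(2360)²(2.670×10^-4) / (2π×0.117 m) = 1.472 H.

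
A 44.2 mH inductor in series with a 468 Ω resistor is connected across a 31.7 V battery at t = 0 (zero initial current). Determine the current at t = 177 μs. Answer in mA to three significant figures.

I ≈ 57.3 mA

τ = L/R = 4.420×10^-2/468 = 9.444×10^-5 s; final current I_∞ = ε/R = 31.7/468 = 6.774×10^-2 A.
I(t) = I_∞(1 − e^(−t/τ)) with t/τ = 1.874.
I = (6.774×10^-2)(1 − e^(−1.874)) = 5.734×10^-2 A.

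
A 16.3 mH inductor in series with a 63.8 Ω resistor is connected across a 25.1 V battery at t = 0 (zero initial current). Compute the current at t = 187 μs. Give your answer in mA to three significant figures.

τ = L/R = 1.630×10^-2/63.8 = 2.5549×10^-4 s; final current I_∞ = ε/R = 25.1/63.8 = 0.3934 A.
I(t) = I_∞(1 − e^(−t/τ)) with t/τ = 0.732.
I = (0.3934)(1 − e^(−0.732)) = 0.2042 A.

I ≈ 204 mA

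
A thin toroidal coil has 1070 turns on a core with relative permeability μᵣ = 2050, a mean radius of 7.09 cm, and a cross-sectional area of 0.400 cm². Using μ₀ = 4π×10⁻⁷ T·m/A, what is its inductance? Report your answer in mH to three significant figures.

L ≈ 265 mH

For a thin toroid, L = μ₀μᵣN²A/(2πR).
L = (4π×10⁻⁷)(2050)(1070)²(4.000×10^-5) / (2π×7.090×10^-2 m) = 0.2648 H.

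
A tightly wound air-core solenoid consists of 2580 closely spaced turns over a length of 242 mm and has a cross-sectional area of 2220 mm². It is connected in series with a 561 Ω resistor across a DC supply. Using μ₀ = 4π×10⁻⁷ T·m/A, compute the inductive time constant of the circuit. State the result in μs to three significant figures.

τ ≈ 137 μs

A = 2220 mm² = 2.220×10^-3 m².
L = μ₀N²A/ℓ = (4π×10⁻⁷)(2580)²(2.220×10^-3)/(0.242) = 7.673×10^-2 H.
τ = L/R = (7.673×10^-2)/(561) = 1.368×10^-4 s.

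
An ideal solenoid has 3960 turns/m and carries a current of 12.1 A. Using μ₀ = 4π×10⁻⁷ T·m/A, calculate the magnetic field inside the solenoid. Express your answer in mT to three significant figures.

B ≈ 60.2 mT

Inside a long solenoid, B = μ₀nI.
B = (4π×10⁻⁷)(3.960×10^3 m⁻¹)(12.1 A) = 6.021×10^-2 T.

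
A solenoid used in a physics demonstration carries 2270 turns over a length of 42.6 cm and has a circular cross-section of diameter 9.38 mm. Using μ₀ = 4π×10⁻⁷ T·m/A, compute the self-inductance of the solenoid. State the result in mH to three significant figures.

L ≈ 1.05 mH

A = π(d/2)² = π(4.690×10^-3 m)² = 6.910×10^-5 m².
For a long solenoid, L = μ₀N²A/ℓ.
L = (4π×10⁻⁷)(2270)²(6.910×10^-5)/(0.426 m) = 1.050×10^-3 H.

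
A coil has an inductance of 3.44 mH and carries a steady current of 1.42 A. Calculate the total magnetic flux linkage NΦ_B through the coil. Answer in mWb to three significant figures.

From L = NΦ_B/I, the flux linkage is NΦ_B = LI.
NΦ_B = (3.440×10^-3 H)(1.42 A) = 4.8848×10^-3 Wb.

NΦ_B ≈ 4.88 mWb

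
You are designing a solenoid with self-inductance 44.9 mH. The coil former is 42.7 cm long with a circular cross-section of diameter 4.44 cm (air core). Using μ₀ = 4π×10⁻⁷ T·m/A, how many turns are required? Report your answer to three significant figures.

N ≈ 3140 turns

A = π(d/2)² = π(2.220×10^-2 m)² = 1.548×10^-3 m².
From L = μ₀N²A/ℓ, N = √(Lℓ / (μ₀A)).
N = √[(4.490×10^-2)(0.427) / ((4π×10⁻⁷)×1.548×10^-3)] = √(9.854×10^6) ≈ 3139.1.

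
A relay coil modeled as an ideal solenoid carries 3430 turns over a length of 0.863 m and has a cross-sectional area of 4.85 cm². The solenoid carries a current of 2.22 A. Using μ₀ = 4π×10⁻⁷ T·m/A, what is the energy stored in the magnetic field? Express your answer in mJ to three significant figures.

A = 4.85 cm² = 4.850×10^-4 m².
L = μ₀N²A/ℓ = (4π×10⁻⁷)(3430)²(4.850×10^-4)/(0.863) = 8.309×10^-3 H.
U = ½LI² = ½(8.309×10^-3)(2.22)² = 2.047×10^-2 J.

U ≈ 20.5 mJ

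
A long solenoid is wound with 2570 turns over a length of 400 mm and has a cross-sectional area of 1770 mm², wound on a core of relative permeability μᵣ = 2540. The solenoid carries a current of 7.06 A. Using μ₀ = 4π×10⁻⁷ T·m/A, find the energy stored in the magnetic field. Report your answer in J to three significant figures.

U ≈ 2320 J

A = 1770 mm² = 1.770×10^-3 m².
L = μ₀μᵣN²A/ℓ = (4π×10⁻⁷)(2540)(2570)²(1.770×10^-3)/(0.4) = 93.29 H.
U = ½LI² = ½(93.29)(7.06)² = 2.3249×10^3 J.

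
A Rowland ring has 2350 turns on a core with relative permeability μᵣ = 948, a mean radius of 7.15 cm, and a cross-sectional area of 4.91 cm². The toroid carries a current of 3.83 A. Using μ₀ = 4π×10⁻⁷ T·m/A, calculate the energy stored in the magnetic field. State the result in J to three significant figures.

U ≈ 52.7 J

L = μ₀μᵣN²A/(2πR) = (4π×10⁻⁷)(948)(2350)²(4.910×10^-4)/(2π×7.150×10^-2) = 7.19 H.
U = ½LI² = ½(7.19)(3.83)² = 52.74 J.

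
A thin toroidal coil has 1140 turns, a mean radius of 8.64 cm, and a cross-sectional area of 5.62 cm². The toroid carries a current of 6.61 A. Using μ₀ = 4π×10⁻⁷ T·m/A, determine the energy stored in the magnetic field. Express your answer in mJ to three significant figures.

U ≈ 36.9 mJ

L = μ₀N²A/(2πR) = (4π×10⁻⁷)(1140)²(5.620×10^-4)/(2π×8.640×10^-2) = 1.691×10^-3 H.
U = ½LI² = ½(1.691×10^-3)(6.61)² = 3.693×10^-2 J.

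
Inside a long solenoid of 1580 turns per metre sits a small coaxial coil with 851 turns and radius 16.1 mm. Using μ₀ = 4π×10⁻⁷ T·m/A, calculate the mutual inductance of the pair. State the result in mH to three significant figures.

M ≈ 1.38 mH

The outer solenoid produces a uniform field B₁ = μ₀n₁I₁ across the inner coil,
so the flux linkage is N₂Φ = N₂B₁A₂ = μ₀n₁N₂A₂·I₁, giving M = μ₀n₁N₂A₂.
A₂ = πr² = π(1.610×10^-2 m)² = 8.143×10^-4 m².
M = (4π×10⁻⁷)(1580)(851)(8.143×10^-4) = 1.376×10^-3 H.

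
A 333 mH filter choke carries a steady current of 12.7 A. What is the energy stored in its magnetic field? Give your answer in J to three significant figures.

U ≈ 26.9 J

Stored magnetic energy: U = ½LI².
U = ½(0.333 H)(12.7 A)² = 26.85 J.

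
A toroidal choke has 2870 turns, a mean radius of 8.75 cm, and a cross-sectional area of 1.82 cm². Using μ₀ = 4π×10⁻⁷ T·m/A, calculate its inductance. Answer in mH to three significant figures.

For a thin toroid, L = μ₀N²A/(2πR).
L = (4π×10⁻⁷)(2870)²(1.820×10^-4) / (2π×8.750×10^-2 m) = 3.427×10^-3 H.

L ≈ 3.43 mH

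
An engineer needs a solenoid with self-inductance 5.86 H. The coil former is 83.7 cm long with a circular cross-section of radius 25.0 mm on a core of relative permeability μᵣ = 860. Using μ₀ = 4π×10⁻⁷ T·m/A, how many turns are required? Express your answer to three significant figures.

N ≈ 1520 turns

A = πr² = π(2.500×10^-2 m)² = 1.963×10^-3 m².
From L = μ₀μᵣN²A/ℓ, N = √(Lℓ / (μ₀μᵣA)).
N = √[(5.86)(0.837) / ((4π×10⁻⁷)(860)×1.963×10^-3)] = √(2.311×10^6) ≈ 1520.3.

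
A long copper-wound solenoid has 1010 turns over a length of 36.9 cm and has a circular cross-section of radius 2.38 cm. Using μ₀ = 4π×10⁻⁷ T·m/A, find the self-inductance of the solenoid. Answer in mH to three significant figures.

A = πr² = π(2.380×10^-2 m)² = 1.780×10^-3 m².
For a long solenoid, L = μ₀N²A/ℓ.
L = (4π×10⁻⁷)(1010)²(1.780×10^-3)/(0.369 m) = 6.182×10^-3 H.

L ≈ 6.18 mH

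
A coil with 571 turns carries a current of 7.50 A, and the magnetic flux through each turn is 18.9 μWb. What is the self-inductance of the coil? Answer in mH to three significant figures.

L ≈ 1.44 mH

Self-inductance is defined by L = NΦ_B/I (flux linkage over current).
L = (571)(1.890×10^-5 Wb)/(7.50 A) = 1.439×10^-3 H.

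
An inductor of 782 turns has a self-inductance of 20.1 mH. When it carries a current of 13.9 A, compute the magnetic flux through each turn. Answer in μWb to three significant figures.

From L = NΦ_B/I, the flux per turn is Φ_B = LI/N.
Φ_B = (2.010×10^-2 H)(13.9 A)/782 = 3.573×10^-4 Wb.

Φ_B ≈ 357 μWb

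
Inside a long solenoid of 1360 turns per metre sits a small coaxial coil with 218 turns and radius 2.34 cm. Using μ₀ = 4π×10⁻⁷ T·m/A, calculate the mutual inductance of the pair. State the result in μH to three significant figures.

M ≈ 641 μH

The outer solenoid produces a uniform field B₁ = μ₀n₁I₁ across the inner coil,
so the flux linkage is N₂Φ = N₂B₁A₂ = μ₀n₁N₂A₂·I₁, giving M = μ₀n₁N₂A₂.
A₂ = πr² = π(2.340×10^-2 m)² = 1.720×10^-3 m².
M = (4π×10⁻⁷)(1360)(218)(1.720×10^-3) = 6.409×10^-4 H.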